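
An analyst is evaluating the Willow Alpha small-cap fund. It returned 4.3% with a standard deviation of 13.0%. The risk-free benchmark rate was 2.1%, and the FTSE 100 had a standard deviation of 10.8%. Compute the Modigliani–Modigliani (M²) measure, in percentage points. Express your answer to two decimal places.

3.93

Sharpe = (Rp − Rf) / σp = (4.3% − 2.1%) / 13.0% = 0.1692
M² = Rf + Sharpe × σm = 2.1% + 0.1692 × 10.8% = 3.9274%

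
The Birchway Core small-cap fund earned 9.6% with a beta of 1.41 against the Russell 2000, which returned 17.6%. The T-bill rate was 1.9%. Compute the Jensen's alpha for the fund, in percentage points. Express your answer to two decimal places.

-14.44

CAPM expected return = Rf + β(Rm − Rf) = 1.9% + 1.41 × (17.6% − 1.9%) = 1.9 + 1.41 × 15.70 = 24.0370%
Jensen's α = Rp − E[R] = 9.6% − 24.0370% = -14.4370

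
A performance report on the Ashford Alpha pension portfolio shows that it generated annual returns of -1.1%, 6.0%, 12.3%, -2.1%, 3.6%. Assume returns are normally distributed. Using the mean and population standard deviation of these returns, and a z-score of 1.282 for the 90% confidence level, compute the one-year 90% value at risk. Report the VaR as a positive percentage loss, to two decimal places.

2.94

μ = (-1.1 + 6 + 12.3 − 2.1 + 3.6) / 5 = 18.70 / 5 = 3.7400%
Σ(r − μ)² = (-1.1 − 3.7400)² + (6 − 3.7400)² + (12.3 − 3.7400)² + … = 135.9320
population σ = √(135.9320 / 5) = √27.1864 = 5.2141%
VaR = −(μ − z·σ) = −(3.7400 − 1.282 × 5.2141) = −(-2.9445) = 2.9445%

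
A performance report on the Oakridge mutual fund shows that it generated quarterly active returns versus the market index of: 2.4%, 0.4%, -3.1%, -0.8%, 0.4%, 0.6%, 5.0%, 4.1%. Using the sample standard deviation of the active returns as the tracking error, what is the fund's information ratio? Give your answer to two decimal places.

Mean return μ = 9.00 / 8 = 1.1250%
Sample std dev = √[48.3750 / 7] = 2.6288%
IR = μ / tracking error = 1.1250 / 2.6288 = 0.4280

0.43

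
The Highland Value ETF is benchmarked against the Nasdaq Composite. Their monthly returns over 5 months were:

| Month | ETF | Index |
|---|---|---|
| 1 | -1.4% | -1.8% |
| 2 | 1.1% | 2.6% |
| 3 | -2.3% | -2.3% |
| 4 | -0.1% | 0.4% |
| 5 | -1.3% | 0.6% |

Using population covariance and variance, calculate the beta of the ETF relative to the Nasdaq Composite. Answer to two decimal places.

r̄p = -0.8000%,  r̄m = -0.1000%
Cov = Σ(rp − r̄p)(rm − r̄m) / 5 = 1.8900
Var(rm) = Σ(rm − r̄m)² / 5 = 3.1520
β = Cov / Var = 1.8900 / 3.1520 = 0.5996

0.60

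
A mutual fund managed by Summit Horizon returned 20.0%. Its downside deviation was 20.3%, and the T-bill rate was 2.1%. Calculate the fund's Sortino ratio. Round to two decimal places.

0.88

Sortino = (Rp − Rf) / σd = (20.0% − 2.1%) / 20.3% = 17.90% / 20.3% = 0.8818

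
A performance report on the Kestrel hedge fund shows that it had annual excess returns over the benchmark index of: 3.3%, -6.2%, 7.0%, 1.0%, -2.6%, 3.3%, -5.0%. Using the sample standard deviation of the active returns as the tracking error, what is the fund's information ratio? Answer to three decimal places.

μ = (3.3 − 6.2 + 7 + 1 − 2.6 + 3.3 − 5) / 7 = 0.80 / 7 = 0.1143%
Σ(r − μ)² = 141.8886; sample σ = √(141.8886/6) = 4.8629%
IR = μ / tracking error = 0.1143 / 4.8629 = 0.0235

0.024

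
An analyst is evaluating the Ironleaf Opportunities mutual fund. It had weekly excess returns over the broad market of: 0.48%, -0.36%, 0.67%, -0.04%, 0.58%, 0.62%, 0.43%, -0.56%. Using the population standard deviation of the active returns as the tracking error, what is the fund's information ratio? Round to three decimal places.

r̄ = (0.48 − 0.36 + 0.67 − 0.04 + 0.58 + 0.62 + 0.43 − 0.56) / 8 = 0.2275%
Population σ = √[Σ(r − r̄)² / 8] = √[1.6158 / 8] = √0.2020 = 0.4494%
IR = r̄ / tracking error = 0.2275 / 0.4494 = 0.5062

0.506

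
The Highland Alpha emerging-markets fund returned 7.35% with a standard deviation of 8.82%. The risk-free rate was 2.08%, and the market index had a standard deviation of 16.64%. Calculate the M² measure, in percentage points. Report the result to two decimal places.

12.02

Sharpe = (Rp − Rf) / σp = (7.35% − 2.08%) / 8.82% = 0.5975
M² = Rf + Sharpe × σm = 2.08% + 0.5975 × 16.64% = 12.0224%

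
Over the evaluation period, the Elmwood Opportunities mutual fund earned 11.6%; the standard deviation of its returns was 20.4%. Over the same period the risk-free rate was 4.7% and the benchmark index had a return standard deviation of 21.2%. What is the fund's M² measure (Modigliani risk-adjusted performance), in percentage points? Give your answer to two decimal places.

Sharpe = (Rp − Rf) / σp = (11.6% − 4.7%) / 20.4% = 0.3382
M² = Rf + Sharpe × σm = 4.7% + 0.3382 × 21.2% = 11.8698%

11.87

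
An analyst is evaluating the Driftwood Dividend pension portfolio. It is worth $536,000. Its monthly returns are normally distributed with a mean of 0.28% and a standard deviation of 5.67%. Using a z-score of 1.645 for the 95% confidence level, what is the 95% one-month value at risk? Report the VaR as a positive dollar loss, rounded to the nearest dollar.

$48,493

Return at the 95% tail: μ − z·σ = 0.28% − 1.645 × 5.67% = 0.28 − 9.32715 = -9.04715%
VaR = −(-9.04715%) × $536,000 = 9.04715% × $536,000 = $48,493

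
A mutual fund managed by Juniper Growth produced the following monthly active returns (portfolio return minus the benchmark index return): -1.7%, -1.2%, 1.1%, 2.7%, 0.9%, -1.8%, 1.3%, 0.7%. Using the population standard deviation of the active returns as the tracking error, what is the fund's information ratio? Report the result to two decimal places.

0.16

Mean return μ = 2.00 / 8 = 0.2500%
Σ(r − μ)² = 18.5600; population σ = √(18.5600/8) = 1.5232%
IR = μ / tracking error = 0.2500 / 1.5232 = 0.1641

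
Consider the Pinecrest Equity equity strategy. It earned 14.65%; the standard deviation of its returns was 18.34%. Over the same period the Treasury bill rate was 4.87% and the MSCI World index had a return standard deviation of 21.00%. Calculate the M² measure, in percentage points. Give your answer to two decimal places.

16.07

Sharpe = (Rp − Rf) / σp = (14.65% − 4.87%) / 18.34% = 0.5333
M² = Rf + Sharpe × σm = 4.87% + 0.5333 × 21.00% = 16.0693%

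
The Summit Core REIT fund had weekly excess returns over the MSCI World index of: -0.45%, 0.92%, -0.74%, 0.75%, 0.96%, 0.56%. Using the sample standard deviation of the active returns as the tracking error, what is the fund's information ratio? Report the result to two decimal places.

0.45

μ = (-0.45 + 0.92 − 0.74 + 0.75 + 0.96 + 0.56) / 6 = 0.3333%
Σ(r − μ)² = (-0.45 − 0.3333)² + (0.92 − 0.3333)² + (-0.74 − 0.3333)² + … = 2.7275
σ = √[2.7275 / 5] = 0.7386%
IR = μ / tracking error = 0.3333 / 0.7386 = 0.4513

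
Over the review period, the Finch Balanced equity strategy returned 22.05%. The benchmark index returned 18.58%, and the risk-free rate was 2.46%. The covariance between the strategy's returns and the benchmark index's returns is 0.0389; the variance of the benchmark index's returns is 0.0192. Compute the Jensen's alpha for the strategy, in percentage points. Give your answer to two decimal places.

β = Cov / Var = 0.0389 / 0.0192 = 2.0260
E[R] = Rf + β(Rm − Rf) = 2.46% + 2.0260 × (18.58% − 2.46%) = 35.1191%
α = Rp − E[R] = 22.05% − 35.1191% = -13.0691

-13.07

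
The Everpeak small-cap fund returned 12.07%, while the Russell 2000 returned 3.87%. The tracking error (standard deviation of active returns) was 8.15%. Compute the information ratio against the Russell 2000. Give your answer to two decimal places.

IR = (Rp − Rb) / TE = (12.07% − 3.87%) / 8.15% = 8.20% / 8.15% = 1.0061

1.01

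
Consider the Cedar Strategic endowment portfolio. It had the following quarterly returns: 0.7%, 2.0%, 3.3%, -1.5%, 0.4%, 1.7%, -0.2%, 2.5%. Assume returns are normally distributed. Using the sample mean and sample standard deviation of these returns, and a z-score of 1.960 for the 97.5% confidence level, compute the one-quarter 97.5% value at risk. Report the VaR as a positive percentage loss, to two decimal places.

μ = (0.7 + 2 + 3.3 − 1.5 + 0.4 + 1.7 − 0.2 + 2.5) / 8 = 1.1125%
Σ(r − μ)² = (0.7 − 1.1125)² + (2 − 1.1125)² + … = 17.0688
sample σ = √(17.0688 / 7) = √2.4384 = 1.5615%
VaR = −(μ − z·σ) = −(1.1125 − 1.960 × 1.5615) = −(-1.9480) = 1.9480%

1.95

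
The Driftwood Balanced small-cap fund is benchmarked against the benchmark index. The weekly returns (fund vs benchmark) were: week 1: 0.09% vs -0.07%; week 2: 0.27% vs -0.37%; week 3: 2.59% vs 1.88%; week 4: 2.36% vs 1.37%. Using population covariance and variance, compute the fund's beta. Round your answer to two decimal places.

1.19

r̄p = 1.3275%,  r̄m = 0.7025%
Cov = Σ(rp − r̄p)(rm − r̄m) / 4 = 1.0665
Var(rm) = Σ(rm − r̄m)² / 4 = 0.8948
β = Cov / Var = 1.0665 / 0.8948 = 1.1919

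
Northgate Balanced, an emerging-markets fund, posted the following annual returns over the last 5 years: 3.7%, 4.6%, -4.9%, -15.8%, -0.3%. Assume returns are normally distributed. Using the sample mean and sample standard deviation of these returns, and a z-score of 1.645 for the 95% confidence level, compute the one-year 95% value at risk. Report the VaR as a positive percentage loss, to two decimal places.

r̄ = (3.7 + 4.6 − 4.9 − 15.8 − 0.3) / 5 = -12.70 / 5 = -2.5400%
Sample std dev = √[276.3320 / 4] = 8.3116%
VaR = −(r̄ − z·σ) = −(-2.5400 − 1.645 × 8.3116) = −(-16.2126) = 16.2126%

16.21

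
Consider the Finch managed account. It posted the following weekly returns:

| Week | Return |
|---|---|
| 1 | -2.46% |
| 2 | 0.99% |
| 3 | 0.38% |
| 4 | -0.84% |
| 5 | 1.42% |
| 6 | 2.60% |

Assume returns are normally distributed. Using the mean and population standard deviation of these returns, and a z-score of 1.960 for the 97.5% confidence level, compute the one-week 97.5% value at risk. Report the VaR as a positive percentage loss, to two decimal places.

2.85

Mean return r̄ = 2.090 / 6 = 0.3483%
Population std dev = √[15.9301 / 6] = 1.6294%
VaR = −(r̄ − z·σ) = −(0.3483 − 1.960 × 1.6294) = −(-2.8453) = 2.8453%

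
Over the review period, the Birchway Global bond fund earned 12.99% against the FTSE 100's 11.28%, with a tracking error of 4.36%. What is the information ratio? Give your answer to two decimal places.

IR = (Rp − Rb) / TE = (12.99% − 11.28%) / 4.36% = 1.71% / 4.36% = 0.3922

0.39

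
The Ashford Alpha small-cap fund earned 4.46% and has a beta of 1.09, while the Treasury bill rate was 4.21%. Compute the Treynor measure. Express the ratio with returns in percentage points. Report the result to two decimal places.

0.23

Treynor = (Rp − Rf) / β = (4.46% − 4.21%) / 1.09 = 0.25 / 1.09 = 0.2294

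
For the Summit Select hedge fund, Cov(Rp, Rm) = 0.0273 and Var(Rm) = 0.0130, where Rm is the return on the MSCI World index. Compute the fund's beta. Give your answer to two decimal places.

2.10

β = Cov(Rp, Rm) / Var(Rm) = 0.0273 / 0.0130 = 2.1000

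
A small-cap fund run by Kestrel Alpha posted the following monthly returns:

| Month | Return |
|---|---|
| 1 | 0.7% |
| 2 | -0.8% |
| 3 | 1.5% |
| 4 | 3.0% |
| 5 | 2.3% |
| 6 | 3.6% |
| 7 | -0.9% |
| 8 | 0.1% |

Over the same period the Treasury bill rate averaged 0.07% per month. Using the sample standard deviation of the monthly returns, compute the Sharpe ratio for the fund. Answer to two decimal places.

0.66

Mean return r̄ = 9.50 / 8 = 1.1875%
Sample std dev = √[20.1688 / 7] = 1.6974%
Sharpe = (r̄ − rf) / σ = (1.1875 − 0.07) / 1.6974 = 1.1175 / 1.6974 = 0.6584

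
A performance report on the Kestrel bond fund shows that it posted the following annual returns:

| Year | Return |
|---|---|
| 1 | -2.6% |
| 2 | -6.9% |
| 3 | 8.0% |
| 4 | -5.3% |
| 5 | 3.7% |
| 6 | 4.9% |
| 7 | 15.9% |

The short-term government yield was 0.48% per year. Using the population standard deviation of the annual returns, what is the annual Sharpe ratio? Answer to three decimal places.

μ = (-2.6 − 6.9 + 8 − 5.3 + 3.7 + 4.9 + 15.9) / 7 = 2.5286%
Population std dev = √[392.2143 / 7] = 7.4854%
Sharpe = (μ − rf) / σ = (2.5286 − 0.48) / 7.4854 = 2.0486 / 7.4854 = 0.2737

0.274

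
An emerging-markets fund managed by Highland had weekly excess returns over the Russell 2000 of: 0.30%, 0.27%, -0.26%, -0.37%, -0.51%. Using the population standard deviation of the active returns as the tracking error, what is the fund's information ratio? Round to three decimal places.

-0.340

Mean return r̄ = -0.570 / 5 = -0.1140%
Population σ = √[Σ(r − r̄)² / 5] = √[0.5625 / 5] = √0.1125 = 0.3354%
IR = r̄ / tracking error = -0.1140 / 0.3354 = -0.3399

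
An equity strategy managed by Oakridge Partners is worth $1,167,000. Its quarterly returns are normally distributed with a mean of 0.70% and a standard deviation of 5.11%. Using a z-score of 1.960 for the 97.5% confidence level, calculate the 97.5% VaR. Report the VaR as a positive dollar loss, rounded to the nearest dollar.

$108,713

Return at the 97.5% tail: μ − z·σ = 0.70% − 1.960 × 5.11% = 0.7 − 10.0156 = -9.3156%
VaR = −(-9.3156%) × $1,167,000 = 9.3156% × $1,167,000 = $108,713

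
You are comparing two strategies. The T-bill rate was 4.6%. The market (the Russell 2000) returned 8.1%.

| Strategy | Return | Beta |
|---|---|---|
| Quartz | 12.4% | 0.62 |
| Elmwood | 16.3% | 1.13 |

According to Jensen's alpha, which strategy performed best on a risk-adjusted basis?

Quartz: α = 12.4% − [4.6% + 0.62 × (8.1% − 4.6%)] = 5.630
Elmwood: α = 16.3% − [4.6% + 1.13 × (8.1% − 4.6%)] = 7.745
Highest: Elmwood (7.745).

Elmwood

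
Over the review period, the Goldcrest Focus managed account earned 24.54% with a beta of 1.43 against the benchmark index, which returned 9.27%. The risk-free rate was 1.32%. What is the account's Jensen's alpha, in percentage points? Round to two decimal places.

CAPM expected return = Rf + β(Rm − Rf) = 1.32% + 1.43 × (9.27% − 1.32%) = 1.32 + 1.43 × 7.95 = 12.6885%
Jensen's α = Rp − E[R] = 24.54% − 12.6885% = 11.8515

11.85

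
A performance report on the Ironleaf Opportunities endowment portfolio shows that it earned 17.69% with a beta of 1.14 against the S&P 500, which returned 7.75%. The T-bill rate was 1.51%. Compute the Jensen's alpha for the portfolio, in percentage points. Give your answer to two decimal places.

9.07

CAPM expected return = Rf + β(Rm − Rf) = 1.51% + 1.14 × (7.75% − 1.51%) = 1.51 + 1.14 × 6.24 = 8.6236%
Jensen's α = Rp − E[R] = 17.69% − 8.6236% = 9.0664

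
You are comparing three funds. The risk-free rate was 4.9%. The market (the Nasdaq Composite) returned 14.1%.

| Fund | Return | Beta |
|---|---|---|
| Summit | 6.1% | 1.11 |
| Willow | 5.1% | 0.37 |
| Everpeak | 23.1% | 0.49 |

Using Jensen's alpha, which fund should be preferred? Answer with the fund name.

Summit: α = 6.1% − [4.9% + 1.11 × (14.1% − 4.9%)] = -9.012
Willow: α = 5.1% − [4.9% + 0.37 × (14.1% − 4.9%)] = -3.204
Everpeak: α = 23.1% − [4.9% + 0.49 × (14.1% − 4.9%)] = 13.692
Highest: Everpeak (13.692).

Everpeak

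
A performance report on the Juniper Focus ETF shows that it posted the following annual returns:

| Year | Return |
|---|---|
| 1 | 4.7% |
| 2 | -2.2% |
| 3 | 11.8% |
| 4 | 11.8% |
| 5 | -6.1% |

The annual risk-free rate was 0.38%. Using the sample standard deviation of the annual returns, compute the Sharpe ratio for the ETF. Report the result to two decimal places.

0.45

Mean return μ = 20.00 / 5 = 4.0000%
Σ(r − μ)² = 262.6200; sample σ = √(262.6200/4) = 8.1028%
Sharpe = (μ − rf) / σ = (4.0000 − 0.38) / 8.1028 = 3.6200 / 8.1028 = 0.4468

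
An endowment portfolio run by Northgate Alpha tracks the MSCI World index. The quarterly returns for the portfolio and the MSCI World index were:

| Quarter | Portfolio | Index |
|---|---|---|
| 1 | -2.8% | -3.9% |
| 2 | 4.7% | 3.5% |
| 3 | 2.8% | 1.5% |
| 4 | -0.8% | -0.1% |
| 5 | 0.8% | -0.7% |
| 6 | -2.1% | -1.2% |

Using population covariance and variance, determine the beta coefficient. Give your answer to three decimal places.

1.079

r̄p = 0.4333%,  r̄m = -0.1500%
Cov = Σ(rp − r̄p)(rm − r̄m) / 6 = 5.6667
Var(rm) = Σ(rm − r̄m)² / 6 = 5.2525
β = Cov / Var = 5.6667 / 5.2525 = 1.0789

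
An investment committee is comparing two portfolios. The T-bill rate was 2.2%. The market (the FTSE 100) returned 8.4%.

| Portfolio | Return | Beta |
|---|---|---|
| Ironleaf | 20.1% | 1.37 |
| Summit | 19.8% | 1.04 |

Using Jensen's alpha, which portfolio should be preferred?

Summit

Ironleaf: α = 20.1% − [2.2% + 1.37 × (8.4% − 2.2%)] = 9.406
Summit: α = 19.8% − [2.2% + 1.04 × (8.4% − 2.2%)] = 11.152
Highest: Summit (11.152).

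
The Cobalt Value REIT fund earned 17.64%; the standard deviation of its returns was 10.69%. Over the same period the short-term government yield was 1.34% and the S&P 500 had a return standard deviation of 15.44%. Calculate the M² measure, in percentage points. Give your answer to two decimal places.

24.88

Sharpe = (Rp − Rf) / σp = (17.64% − 1.34%) / 10.69% = 1.5248
M² = Rf + Sharpe × σm = 1.34% + 1.5248 × 15.44% = 24.8829%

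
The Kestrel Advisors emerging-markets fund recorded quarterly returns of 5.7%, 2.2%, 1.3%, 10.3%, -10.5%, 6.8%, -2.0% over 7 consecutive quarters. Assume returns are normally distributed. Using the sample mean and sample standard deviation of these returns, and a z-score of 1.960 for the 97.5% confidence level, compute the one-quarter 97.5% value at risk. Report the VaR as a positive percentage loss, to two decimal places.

Mean return r̄ = 13.80 / 7 = 1.9714%
Σ(r − r̄)² = (5.7 − 1.9714)² + (2.2 − 1.9714)² + … = 278.3943
σ = √[278.3943 / 6] = 6.8117%
VaR = −(r̄ − z·σ) = −(1.9714 − 1.960 × 6.8117) = −(-11.3795) = 11.3795%

11.38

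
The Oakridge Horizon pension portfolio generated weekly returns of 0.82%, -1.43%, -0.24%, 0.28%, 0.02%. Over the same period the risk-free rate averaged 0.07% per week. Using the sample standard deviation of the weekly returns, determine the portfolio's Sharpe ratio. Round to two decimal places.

-0.22

r̄ = (0.82 − 1.43 − 0.24 + 0.28 + 0.02) / 5 = -0.1100%
Σ(r − r̄)² = (0.82 − (-0.1100))² + (-1.43 − (-0.1100))² + (-0.24 − (-0.1100))² + … = 2.7932
sample σ = √(2.7932 / 4) = √0.6983 = 0.8356%
Sharpe = (r̄ − rf) / σ = (-0.1100 − 0.07) / 0.8356 = -0.1800 / 0.8356 = -0.2154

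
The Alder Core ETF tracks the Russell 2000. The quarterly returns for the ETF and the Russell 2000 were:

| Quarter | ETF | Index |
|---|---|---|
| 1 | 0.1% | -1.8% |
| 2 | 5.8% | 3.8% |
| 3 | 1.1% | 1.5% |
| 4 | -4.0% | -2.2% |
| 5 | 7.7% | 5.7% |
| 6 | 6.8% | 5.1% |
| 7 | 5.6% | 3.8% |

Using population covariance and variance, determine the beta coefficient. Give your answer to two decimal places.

r̄p = 3.3000%,  r̄m = 2.2714%
Cov = Σ(rp − r̄p)(rm − r̄m) / 7 = 11.3843
Var(rm) = Σ(rm − r̄m)² / 7 = 8.7992
β = Cov / Var = 11.3843 / 8.7992 = 1.2938

1.29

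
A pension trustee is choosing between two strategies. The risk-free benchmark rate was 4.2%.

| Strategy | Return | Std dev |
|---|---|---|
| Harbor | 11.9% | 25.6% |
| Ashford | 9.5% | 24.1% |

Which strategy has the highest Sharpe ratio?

Harbor: Sharpe ratio = (11.9% − 4.2%) / 25.6% = 0.301
Ashford: Sharpe ratio = (9.5% − 4.2%) / 24.1% = 0.220
Highest: Harbor (0.301).

Harbor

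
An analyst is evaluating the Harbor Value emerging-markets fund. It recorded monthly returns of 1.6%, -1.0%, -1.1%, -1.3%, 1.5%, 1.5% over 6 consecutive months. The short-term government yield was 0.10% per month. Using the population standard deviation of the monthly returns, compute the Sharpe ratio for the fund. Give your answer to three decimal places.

Mean return μ = 1.20 / 6 = 0.2000%
Σ(r − μ)² = (1.6 − 0.2000)² + (-1 − 0.2000)² + … = 10.7200
population σ = √(10.7200 / 6) = √1.7867 = 1.3367%
Sharpe = (μ − rf) / σ = (0.2000 − 0.1) / 1.3367 = 0.1000 / 1.3367 = 0.0748

0.075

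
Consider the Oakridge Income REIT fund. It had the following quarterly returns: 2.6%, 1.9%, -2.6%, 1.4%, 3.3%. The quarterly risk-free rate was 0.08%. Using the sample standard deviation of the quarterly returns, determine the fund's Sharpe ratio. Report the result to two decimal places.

0.54

r̄ = (2.6 + 1.9 − 2.6 + 1.4 + 3.3) / 5 = 1.3200%
Σ(r − r̄)² = 21.2680; sample σ = √(21.2680/4) = 2.3059%
Sharpe = (r̄ − rf) / σ = (1.3200 − 0.08) / 2.3059 = 1.2400 / 2.3059 = 0.5378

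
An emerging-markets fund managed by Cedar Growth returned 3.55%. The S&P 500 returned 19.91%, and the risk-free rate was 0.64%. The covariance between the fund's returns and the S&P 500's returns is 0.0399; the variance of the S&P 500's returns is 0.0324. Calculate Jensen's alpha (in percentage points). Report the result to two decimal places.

-20.82

β = Cov / Var = 0.0399 / 0.0324 = 1.2315
E[R] = Rf + β(Rm − Rf) = 0.64% + 1.2315 × (19.91% − 0.64%) = 24.3710%
α = Rp − E[R] = 3.55% − 24.3710% = -20.8210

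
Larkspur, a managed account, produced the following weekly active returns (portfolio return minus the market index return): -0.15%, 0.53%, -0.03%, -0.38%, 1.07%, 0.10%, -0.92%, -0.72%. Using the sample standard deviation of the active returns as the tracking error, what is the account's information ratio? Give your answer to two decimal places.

r̄ = (-0.15 + 0.53 − 0.03 − 0.38 + 1.07 + 0.1 − 0.92 − 0.72) / 8 = -0.0625%
Sample std dev = √[2.9372 / 7] = 0.6478%
IR = r̄ / tracking error = -0.0625 / 0.6478 = -0.0965

-0.10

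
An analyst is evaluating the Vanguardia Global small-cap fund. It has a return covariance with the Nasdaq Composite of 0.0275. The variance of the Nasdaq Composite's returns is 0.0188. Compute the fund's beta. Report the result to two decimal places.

β = Cov(Rp, Rm) / Var(Rm) = 0.0275 / 0.0188 = 1.4628

1.46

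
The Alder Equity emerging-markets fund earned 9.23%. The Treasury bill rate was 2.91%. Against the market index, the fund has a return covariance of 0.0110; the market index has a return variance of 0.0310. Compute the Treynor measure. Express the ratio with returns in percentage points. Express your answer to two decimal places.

β = Cov / Var = 0.0110 / 0.0310 = 0.3548
Treynor = (Rp − Rf) / β = (9.23% − 2.91%) / 0.3548 = 6.32 / 0.3548 = 17.8129

17.81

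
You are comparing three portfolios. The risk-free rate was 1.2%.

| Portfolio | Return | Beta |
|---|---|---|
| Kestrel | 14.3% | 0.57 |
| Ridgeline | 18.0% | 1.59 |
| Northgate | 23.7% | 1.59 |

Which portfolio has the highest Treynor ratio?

Kestrel: Treynor = (14.3% − 1.2%) / 0.57 = 22.982
Ridgeline: Treynor = (18.0% − 1.2%) / 1.59 = 10.566
Northgate: Treynor = (23.7% − 1.2%) / 1.59 = 14.151
Highest: Kestrel (22.982).

Kestrel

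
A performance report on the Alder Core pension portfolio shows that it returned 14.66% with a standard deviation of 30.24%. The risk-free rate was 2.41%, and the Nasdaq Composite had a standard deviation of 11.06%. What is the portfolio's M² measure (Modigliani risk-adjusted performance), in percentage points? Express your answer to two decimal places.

6.89

Sharpe = (Rp − Rf) / σp = (14.66% − 2.41%) / 30.24% = 0.4051
M² = Rf + Sharpe × σm = 2.41% + 0.4051 × 11.06% = 6.8904%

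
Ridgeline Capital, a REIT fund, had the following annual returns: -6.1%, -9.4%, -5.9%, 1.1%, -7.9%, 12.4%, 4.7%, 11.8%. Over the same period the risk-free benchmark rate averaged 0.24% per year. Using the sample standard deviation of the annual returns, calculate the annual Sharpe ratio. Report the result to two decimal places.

-0.02

r̄ = (-6.1 − 9.4 − 5.9 + 1.1 − 7.9 + 12.4 + 4.7 + 11.8) / 8 = 0.70 / 8 = 0.0875%
Σ(r − r̄)² = (-6.1 − 0.0875)² + (-9.4 − 0.0875)² + … = 539.0288
σ = √[539.0288 / 7] = 8.7752%
Sharpe = (r̄ − rf) / σ = (0.0875 − 0.24) / 8.7752 = -0.1525 / 8.7752 = -0.0174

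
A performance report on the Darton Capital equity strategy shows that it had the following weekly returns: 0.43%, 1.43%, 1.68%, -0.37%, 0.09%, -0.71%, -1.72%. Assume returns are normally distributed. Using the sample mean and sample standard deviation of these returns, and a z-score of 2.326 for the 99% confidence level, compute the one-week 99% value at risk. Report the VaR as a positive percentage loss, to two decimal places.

2.66

μ = (0.43 + 1.43 + 1.68 − 0.37 + 0.09 − 0.71 − 1.72) / 7 = 0.1186%
Σ(r − μ)² = 8.5613; sample σ = √(8.5613/6) = 1.1945%
VaR = −(μ − z·σ) = −(0.1186 − 2.326 × 1.1945) = −(-2.6598) = 2.6598%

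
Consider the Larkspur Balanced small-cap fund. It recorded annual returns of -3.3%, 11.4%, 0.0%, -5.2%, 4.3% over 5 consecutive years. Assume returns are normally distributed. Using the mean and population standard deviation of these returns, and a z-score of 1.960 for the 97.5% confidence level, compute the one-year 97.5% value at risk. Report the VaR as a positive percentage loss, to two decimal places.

10.19

Mean return μ = 7.20 / 5 = 1.4400%
Population std dev = √[176.0120 / 5] = 5.9332%
VaR = −(μ − z·σ) = −(1.4400 − 1.960 × 5.9332) = −(-10.1891) = 10.1891%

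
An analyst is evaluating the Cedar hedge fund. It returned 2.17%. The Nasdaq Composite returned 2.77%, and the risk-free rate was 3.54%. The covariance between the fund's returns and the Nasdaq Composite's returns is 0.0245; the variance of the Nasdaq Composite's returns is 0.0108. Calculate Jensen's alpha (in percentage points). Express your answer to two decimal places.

β = Cov / Var = 0.0245 / 0.0108 = 2.2685
E[R] = Rf + β(Rm − Rf) = 3.54% + 2.2685 × (2.77% − 3.54%) = 1.7933%
α = Rp − E[R] = 2.17% − 1.7933% = 0.3767

0.38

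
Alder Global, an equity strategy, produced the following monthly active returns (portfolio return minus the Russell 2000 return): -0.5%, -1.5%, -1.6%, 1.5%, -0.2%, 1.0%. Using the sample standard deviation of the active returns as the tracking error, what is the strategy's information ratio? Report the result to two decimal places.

r̄ = (-0.5 − 1.5 − 1.6 + 1.5 − 0.2 + 1) / 6 = -0.2167%
Sample std dev = √[8.0683 / 5] = 1.2703%
IR = r̄ / tracking error = -0.2167 / 1.2703 = -0.1706

-0.17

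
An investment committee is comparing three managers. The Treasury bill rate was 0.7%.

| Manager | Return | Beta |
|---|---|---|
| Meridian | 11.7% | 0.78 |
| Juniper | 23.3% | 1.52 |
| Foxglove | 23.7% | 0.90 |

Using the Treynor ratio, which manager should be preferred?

Meridian: Treynor = (11.7% − 0.7%) / 0.78 = 14.103
Juniper: Treynor = (23.3% − 0.7%) / 1.52 = 14.868
Foxglove: Treynor = (23.7% − 0.7%) / 0.90 = 25.556
Highest: Foxglove (25.556).

Foxglove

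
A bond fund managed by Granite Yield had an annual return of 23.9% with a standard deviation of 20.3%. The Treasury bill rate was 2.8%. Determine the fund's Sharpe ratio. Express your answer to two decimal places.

1.04

Sharpe = (Rp − Rf) / σp = (23.9% − 2.8%) / 20.3% = 21.10% / 20.3% = 1.0394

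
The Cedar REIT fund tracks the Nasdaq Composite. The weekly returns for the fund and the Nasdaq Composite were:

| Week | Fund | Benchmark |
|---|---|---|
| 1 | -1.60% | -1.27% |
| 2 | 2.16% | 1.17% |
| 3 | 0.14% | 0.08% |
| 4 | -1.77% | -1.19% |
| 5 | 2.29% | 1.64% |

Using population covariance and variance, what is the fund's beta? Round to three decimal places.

1.463

r̄p = 0.2440%,  r̄m = 0.0860%
Cov = Σ(rp − r̄p)(rm − r̄m) / 5 = 2.0655
Var(rm) = Σ(rm − r̄m)² / 5 = 1.4114
β = Cov / Var = 2.0655 / 1.4114 = 1.4634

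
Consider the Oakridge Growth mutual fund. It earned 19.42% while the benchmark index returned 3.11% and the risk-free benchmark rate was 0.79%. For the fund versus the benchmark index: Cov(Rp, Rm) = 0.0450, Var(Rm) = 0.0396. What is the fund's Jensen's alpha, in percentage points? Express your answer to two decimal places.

15.99

β = Cov / Var = 0.0450 / 0.0396 = 1.1364
E[R] = Rf + β(Rm − Rf) = 0.79% + 1.1364 × (3.11% − 0.79%) = 3.4264%
α = Rp − E[R] = 19.42% − 3.4264% = 15.9936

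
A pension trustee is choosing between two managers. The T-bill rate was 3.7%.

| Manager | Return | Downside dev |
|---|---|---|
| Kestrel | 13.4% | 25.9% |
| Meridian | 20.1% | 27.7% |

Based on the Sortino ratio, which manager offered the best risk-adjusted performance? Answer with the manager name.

Kestrel: Sortino ratio = (13.4% − 3.7%) / 25.9% = 0.375
Meridian: Sortino ratio = (20.1% − 3.7%) / 27.7% = 0.592
Highest: Meridian (0.592).

Meridian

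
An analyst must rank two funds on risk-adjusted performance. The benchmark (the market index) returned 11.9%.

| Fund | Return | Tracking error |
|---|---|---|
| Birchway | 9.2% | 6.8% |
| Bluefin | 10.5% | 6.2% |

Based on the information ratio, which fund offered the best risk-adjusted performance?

Bluefin

Birchway: IR = (9.2% − 11.9%) / 6.8% = -0.397
Bluefin: IR = (10.5% − 11.9%) / 6.2% = -0.226
Highest: Bluefin (-0.226).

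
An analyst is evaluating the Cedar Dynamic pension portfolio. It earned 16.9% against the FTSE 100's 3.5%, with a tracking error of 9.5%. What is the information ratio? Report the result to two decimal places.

IR = (Rp − Rb) / TE = (16.9% − 3.5%) / 9.5% = 13.40% / 9.5% = 1.4105

1.41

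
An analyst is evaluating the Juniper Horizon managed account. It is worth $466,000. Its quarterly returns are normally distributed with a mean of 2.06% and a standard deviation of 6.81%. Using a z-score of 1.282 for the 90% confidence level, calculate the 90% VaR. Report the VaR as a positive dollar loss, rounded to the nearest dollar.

$31,084

Return at the 90% tail: μ − z·σ = 2.06% − 1.282 × 6.81% = 2.06 − 8.73042 = -6.67042%
VaR = −(-6.67042%) × $466,000 = 6.67042% × $466,000 = $31,084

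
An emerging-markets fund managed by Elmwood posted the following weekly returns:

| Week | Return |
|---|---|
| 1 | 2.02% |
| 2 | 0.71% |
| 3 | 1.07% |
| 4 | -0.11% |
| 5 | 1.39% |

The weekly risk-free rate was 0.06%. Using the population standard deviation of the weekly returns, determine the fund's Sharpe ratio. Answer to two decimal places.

1.35

r̄ = (2.02 + 0.71 + 1.07 − 0.11 + 1.39) / 5 = 1.0160%
Population std dev = √[2.5123 / 5] = 0.7088%
Sharpe = (r̄ − rf) / σ = (1.0160 − 0.06) / 0.7088 = 0.9560 / 0.7088 = 1.3488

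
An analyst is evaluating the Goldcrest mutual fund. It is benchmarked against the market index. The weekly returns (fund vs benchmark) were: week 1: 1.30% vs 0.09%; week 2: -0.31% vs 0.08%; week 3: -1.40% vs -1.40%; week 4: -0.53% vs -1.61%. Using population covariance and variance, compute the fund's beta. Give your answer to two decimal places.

0.88

r̄p = -0.2350%,  r̄m = -0.7100%
Cov = Σ(rp − r̄p)(rm − r̄m) / 4 = 0.5595
Var(rm) = Σ(rm − r̄m)² / 4 = 0.6376
β = Cov / Var = 0.5595 / 0.6376 = 0.8775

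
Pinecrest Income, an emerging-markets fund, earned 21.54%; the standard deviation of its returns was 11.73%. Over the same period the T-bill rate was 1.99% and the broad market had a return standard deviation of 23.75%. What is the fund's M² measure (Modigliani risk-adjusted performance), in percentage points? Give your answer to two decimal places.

Sharpe = (Rp − Rf) / σp = (21.54% − 1.99%) / 11.73% = 1.6667
M² = Rf + Sharpe × σm = 1.99% + 1.6667 × 23.75% = 41.5741%

41.57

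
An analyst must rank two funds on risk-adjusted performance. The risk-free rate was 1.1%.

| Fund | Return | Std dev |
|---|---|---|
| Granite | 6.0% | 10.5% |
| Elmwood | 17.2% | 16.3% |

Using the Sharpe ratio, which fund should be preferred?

Granite: Sharpe ratio = (6.0% − 1.1%) / 10.5% = 0.467
Elmwood: Sharpe ratio = (17.2% − 1.1%) / 16.3% = 0.988
Highest: Elmwood (0.988).

Elmwood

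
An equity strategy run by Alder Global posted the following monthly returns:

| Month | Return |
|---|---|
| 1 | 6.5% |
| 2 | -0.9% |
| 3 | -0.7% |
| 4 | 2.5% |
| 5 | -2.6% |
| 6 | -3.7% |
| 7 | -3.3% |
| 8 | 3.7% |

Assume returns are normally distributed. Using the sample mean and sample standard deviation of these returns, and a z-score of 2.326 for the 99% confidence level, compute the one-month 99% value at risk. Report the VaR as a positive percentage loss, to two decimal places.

8.36

r̄ = (6.5 − 0.9 − 0.7 + 2.5 − 2.6 − 3.7 − 3.3 + 3.7) / 8 = 0.1875%
Σ(r − r̄)² = 94.5488; sample σ = √(94.5488/7) = 3.6752%
VaR = −(r̄ − z·σ) = −(0.1875 − 2.326 × 3.6752) = −(-8.3610) = 8.3610%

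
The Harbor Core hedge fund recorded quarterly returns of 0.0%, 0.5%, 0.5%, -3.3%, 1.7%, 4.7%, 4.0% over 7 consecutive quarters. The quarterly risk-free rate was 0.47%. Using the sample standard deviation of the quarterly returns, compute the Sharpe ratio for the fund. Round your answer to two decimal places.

0.26

Mean return r̄ = 8.10 / 7 = 1.1571%
Sample σ = √[Σ(r − r̄)² / 6] = √[42.9971 / 6] = √7.1662 = 2.6770%
Sharpe = (r̄ − rf) / σ = (1.1571 − 0.47) / 2.6770 = 0.6871 / 2.6770 = 0.2567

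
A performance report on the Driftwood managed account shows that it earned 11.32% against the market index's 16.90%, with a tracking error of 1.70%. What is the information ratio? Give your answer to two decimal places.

-3.28

IR = (Rp − Rb) / TE = (11.32% − 16.90%) / 1.70% = -5.58% / 1.70% = -3.2824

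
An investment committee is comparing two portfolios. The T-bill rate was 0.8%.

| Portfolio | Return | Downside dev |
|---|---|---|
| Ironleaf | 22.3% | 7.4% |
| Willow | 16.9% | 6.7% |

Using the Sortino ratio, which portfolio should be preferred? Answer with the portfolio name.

Ironleaf

Ironleaf: Sortino ratio = (22.3% − 0.8%) / 7.4% = 2.905
Willow: Sortino ratio = (16.9% − 0.8%) / 6.7% = 2.403
Highest: Ironleaf (2.905).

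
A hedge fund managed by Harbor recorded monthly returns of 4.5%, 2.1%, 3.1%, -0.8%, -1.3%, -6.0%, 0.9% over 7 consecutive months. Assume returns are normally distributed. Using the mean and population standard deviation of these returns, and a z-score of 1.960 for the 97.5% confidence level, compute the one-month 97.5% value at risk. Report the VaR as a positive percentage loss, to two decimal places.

r̄ = (4.5 + 2.1 + 3.1 − 0.8 − 1.3 − 6 + 0.9) / 7 = 0.3571%
Σ(r − r̄)² = (4.5 − 0.3571)² + (2.1 − 0.3571)² + … = 72.5171
population σ = √(72.5171 / 7) = √10.3596 = 3.2186%
VaR = −(r̄ − z·σ) = −(0.3571 − 1.960 × 3.2186) = −(-5.9514) = 5.9514%

5.95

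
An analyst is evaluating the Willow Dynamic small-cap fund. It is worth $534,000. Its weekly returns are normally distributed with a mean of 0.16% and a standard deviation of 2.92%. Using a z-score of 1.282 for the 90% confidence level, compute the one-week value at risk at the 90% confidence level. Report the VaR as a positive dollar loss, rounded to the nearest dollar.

Return at the 90% tail: μ − z·σ = 0.16% − 1.282 × 2.92% = 0.16 − 3.74344 = -3.58344%
VaR = −(-3.58344%) × $534,000 = 3.58344% × $534,000 = $19,136

$19,136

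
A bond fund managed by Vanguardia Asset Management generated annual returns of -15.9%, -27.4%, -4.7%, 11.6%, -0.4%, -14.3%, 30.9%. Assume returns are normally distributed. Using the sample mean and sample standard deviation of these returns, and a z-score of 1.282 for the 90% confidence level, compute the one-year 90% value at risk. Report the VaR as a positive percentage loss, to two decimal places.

27.77

r̄ = (-15.9 − 27.4 − 4.7 + 11.6 − 0.4 − 14.3 + 30.9) / 7 = -20.20 / 7 = -2.8857%
Σ(r − r̄)² = (-15.9 − (-2.8857))² + (-27.4 − (-2.8857))² + (-4.7 − (-2.8857))² + … = 2261.3886
σ = √[2261.3886 / 6] = 19.4139%
VaR = −(r̄ − z·σ) = −(-2.8857 − 1.282 × 19.4139) = −(-27.7743) = 27.7743%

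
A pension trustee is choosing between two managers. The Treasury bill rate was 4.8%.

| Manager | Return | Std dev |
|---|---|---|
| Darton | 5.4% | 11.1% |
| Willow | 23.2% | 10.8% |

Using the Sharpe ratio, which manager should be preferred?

Darton: Sharpe ratio = (5.4% − 4.8%) / 11.1% = 0.054
Willow: Sharpe ratio = (23.2% − 4.8%) / 10.8% = 1.704
Highest: Willow (1.704).

Willow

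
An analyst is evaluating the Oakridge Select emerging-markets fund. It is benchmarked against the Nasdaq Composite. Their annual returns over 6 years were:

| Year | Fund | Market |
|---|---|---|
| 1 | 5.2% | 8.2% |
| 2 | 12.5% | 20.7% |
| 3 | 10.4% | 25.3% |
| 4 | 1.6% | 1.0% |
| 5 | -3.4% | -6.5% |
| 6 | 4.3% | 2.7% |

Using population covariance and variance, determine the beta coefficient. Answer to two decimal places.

r̄p = 5.1000%,  r̄m = 8.5667%
Cov = Σ(rp − r̄p)(rm − r̄m) / 6 = 56.2800
Var(rm) = Σ(rm − r̄m)² / 6 = 124.3389
β = Cov / Var = 56.2800 / 124.3389 = 0.4526

0.45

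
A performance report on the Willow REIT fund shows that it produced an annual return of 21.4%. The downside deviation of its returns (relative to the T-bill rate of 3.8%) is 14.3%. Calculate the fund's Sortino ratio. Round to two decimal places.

1.23

Sortino = (Rp − Rf) / σd = (21.4% − 3.8%) / 14.3% = 17.60% / 14.3% = 1.2308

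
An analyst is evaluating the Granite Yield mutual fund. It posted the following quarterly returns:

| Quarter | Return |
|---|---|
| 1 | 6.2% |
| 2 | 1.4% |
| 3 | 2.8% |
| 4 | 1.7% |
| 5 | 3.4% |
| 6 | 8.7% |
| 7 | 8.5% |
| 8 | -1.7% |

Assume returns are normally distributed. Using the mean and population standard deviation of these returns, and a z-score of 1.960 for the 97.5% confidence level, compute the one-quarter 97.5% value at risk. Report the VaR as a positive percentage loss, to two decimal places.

2.82

r̄ = (6.2 + 1.4 + 2.8 + 1.7 + 3.4 + 8.7 + 8.5 − 1.7) / 8 = 31.00 / 8 = 3.8750%
Σ(r − r̄)² = (6.2 − 3.8750)² + (1.4 − 3.8750)² + (2.8 − 3.8750)² + … = 93.3950
σ = √[93.3950 / 8] = 3.4168%
VaR = −(r̄ − z·σ) = −(3.8750 − 1.960 × 3.4168) = −(-2.8219) = 2.8219%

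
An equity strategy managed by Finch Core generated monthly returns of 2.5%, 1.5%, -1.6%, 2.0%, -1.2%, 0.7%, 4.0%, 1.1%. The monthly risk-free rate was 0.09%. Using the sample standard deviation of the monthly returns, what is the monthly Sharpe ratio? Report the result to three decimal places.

μ = (2.5 + 1.5 − 1.6 + 2 − 1.2 + 0.7 + 4 + 1.1) / 8 = 1.1250%
Sample σ = √[Σ(r − μ)² / 7] = √[24.0750 / 7] = √3.4393 = 1.8545%
Sharpe = (μ − rf) / σ = (1.1250 − 0.09) / 1.8545 = 1.0350 / 1.8545 = 0.5581

0.558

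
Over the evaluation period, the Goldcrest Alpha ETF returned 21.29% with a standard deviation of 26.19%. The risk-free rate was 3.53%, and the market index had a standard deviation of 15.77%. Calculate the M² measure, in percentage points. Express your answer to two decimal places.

14.22

Sharpe = (Rp − Rf) / σp = (21.29% − 3.53%) / 26.19% = 0.6781
M² = Rf + Sharpe × σm = 3.53% + 0.6781 × 15.77% = 14.2236%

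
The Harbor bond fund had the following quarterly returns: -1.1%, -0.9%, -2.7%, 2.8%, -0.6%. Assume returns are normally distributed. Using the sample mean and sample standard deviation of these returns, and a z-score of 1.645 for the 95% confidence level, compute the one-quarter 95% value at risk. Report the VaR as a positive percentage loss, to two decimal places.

r̄ = (-1.1 − 0.9 − 2.7 + 2.8 − 0.6) / 5 = -0.5000%
Σ(r − r̄)² = 16.2600; sample σ = √(16.2600/4) = 2.0162%
VaR = −(r̄ − z·σ) = −(-0.5000 − 1.645 × 2.0162) = −(-3.8166) = 3.8166%

3.82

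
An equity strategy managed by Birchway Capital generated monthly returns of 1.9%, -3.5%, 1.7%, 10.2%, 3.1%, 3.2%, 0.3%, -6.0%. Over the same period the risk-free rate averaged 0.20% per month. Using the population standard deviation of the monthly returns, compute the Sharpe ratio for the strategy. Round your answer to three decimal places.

0.257

r̄ = (1.9 − 3.5 + 1.7 + 10.2 + 3.1 + 3.2 + 0.3 − 6) / 8 = 1.3625%
Population std dev = √[163.8788 / 8] = 4.5260%
Sharpe = (r̄ − rf) / σ = (1.3625 − 0.2) / 4.5260 = 1.1625 / 4.5260 = 0.2568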